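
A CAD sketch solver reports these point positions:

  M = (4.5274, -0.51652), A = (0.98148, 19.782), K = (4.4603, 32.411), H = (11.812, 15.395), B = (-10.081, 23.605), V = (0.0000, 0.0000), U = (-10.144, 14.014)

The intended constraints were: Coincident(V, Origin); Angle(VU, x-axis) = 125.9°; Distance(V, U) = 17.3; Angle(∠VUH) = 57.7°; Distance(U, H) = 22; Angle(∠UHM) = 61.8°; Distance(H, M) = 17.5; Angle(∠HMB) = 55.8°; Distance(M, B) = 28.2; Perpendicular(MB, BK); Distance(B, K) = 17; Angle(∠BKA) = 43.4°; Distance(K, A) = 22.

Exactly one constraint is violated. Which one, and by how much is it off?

Distance(K, A) = 22 — off by 8.90.

V = (0.00, 0.00) ✓; VU at 125.9° ✓; |VU| = 17.30 ✓; ∠VUH = 57.70° ✓; |UH| = 22.00 ✓; ∠UHM = 61.80° ✓; |HM| = 17.50 ✓; ∠HMB = 55.80° ✓; |MB| = 28.20 ✓; ∠(MB, BK) = 90.00° ✓; |BK| = 17.00 ✓; ∠BKA = 43.40° ✓; |KA| = 13.10 ✗.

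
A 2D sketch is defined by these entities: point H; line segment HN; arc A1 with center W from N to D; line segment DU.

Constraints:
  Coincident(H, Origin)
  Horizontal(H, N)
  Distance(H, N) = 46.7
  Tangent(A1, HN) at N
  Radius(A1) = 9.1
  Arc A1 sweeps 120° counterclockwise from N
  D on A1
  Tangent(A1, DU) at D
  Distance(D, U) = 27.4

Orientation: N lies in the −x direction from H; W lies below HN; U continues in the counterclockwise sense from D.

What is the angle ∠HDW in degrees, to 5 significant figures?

15.959°

H is at the origin; H and N share the same y with |HN| = 46.7 and N on the −x side, so N = (-46.700, 0.0000). Since A1 is tangent to HN there, WN ⟂ HN, so W = N + (0, -9.1) = (-46.700, -9.1000). On A1, N sits at bearing 90° from W; a 120° counterclockwise sweep puts D at bearing 210°, so D = W + 9.1·(cos 210°, sin 210°) = (-54.581, -13.650). Then cos ∠HDW = DH·DW / (|DH||DW|), giving 15.959°.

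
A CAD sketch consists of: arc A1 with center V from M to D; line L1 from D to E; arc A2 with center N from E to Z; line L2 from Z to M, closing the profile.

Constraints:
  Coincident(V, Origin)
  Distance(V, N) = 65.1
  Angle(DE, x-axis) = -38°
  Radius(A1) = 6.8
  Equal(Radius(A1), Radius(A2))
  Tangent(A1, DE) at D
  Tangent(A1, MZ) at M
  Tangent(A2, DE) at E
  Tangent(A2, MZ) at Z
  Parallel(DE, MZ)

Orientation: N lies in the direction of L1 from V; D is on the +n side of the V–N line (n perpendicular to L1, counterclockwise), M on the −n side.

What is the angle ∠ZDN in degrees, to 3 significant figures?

5.84°

Tangency of A1 to both parallel lines with radius 6.8 puts D and M at V ± 6.8·n: D = (4.19, 5.36), M = (-4.19, -5.36). Equal radii place E and Z the same way about N: E = N + 6.8·n = (55.5, -34.7), Z = N − 6.8·n = (47.1, -45.4). Then cos ∠ZDN = DZ·DN / (|DZ||DN|), giving 5.84°.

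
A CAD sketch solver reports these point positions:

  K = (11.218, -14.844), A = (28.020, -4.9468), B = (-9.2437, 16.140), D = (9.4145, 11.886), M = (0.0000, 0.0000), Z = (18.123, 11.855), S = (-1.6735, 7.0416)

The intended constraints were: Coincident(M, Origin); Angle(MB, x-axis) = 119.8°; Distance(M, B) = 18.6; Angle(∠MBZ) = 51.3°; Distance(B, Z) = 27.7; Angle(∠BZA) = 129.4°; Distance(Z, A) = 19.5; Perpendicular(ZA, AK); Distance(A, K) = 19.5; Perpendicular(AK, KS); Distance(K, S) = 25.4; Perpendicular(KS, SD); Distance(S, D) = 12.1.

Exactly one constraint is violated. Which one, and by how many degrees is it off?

Perpendicular(KS, SD) — off by 6.90°.

M = (0.00, 0.00) ✓; MB at 119.8° ✓; |MB| = 18.60 ✓; ∠MBZ = 51.30° ✓; |BZ| = 27.70 ✓; ∠BZA = 129.4° ✓; |ZA| = 19.50 ✓; ∠(ZA, AK) = 90.00° ✓; |AK| = 19.50 ✓; ∠(AK, KS) = 90.00° ✓; |KS| = 25.40 ✓; ∠(KS, SD) = 96.90° ✗; |SD| = 12.10 ✓.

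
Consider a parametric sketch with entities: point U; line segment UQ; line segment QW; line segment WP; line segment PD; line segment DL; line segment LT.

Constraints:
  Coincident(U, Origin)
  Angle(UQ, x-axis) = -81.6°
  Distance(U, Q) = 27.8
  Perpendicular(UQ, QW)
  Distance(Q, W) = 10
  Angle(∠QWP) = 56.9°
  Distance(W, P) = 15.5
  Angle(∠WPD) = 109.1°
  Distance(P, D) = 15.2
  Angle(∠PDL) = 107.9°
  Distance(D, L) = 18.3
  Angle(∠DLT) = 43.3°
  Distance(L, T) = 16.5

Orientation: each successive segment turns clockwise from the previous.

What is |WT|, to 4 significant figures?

12.56

∠PDL = 107.9° gives DL at -77.70° from the x-axis; with |DL| = 18.3, L = (19.67, -34.24). ∠DLT = 43.3° gives LT at 145.6° from the x-axis; with |LT| = 16.5, T = (6.057, -24.92). Then |WT| = |T − W| = 12.56.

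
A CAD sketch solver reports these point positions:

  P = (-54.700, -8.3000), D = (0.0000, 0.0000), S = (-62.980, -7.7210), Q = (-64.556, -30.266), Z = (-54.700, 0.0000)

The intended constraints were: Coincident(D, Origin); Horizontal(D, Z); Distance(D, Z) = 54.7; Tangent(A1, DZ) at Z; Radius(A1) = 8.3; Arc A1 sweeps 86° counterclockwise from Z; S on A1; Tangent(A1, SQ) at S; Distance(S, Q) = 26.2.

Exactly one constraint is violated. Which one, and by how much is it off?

Distance(S, Q) = 26.2 — off by 3.60.

D = (0.00, 0.00) ✓; D.y = 0.00, Z.y = 0.00 ✓; |DZ| = 54.70 ✓; ∠(PZ, ZD) = 90.00° ✓; |PZ| = 8.300 ✓; bearing(P→S) − bearing(P→Z) = 86.00° ✓; |PS| = 8.300 ✓; ∠(PS, SQ) = 90.00° ✓; |SQ| = 22.60 ✗.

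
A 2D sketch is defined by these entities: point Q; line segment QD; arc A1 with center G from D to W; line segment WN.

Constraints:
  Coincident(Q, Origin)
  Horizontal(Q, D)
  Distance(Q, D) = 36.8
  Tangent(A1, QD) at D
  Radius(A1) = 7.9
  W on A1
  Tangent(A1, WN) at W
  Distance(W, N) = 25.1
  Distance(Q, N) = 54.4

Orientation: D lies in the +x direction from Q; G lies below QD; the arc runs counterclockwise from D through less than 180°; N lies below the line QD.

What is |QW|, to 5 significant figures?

32.301

Q is at the origin; QD is horizontal with |QD| = 36.8 and D on the +x side, so D = (36.800, 0.0000). The tangent condition forces GD to be normal to QD, so G = D + (0, -7.9) = (36.800, -7.9000). Since GW ⟂ WN (tangency), |GN| = √(7.9² + 25.1²) = 26.314 regardless of where W sits on A1. So N lies on both circle(Q, 54.4) and circle(G, 26.314); the below-QD intersection is N = (42.856, -33.508). W is the foot of the tangent from N: W = (30.012, -11.942).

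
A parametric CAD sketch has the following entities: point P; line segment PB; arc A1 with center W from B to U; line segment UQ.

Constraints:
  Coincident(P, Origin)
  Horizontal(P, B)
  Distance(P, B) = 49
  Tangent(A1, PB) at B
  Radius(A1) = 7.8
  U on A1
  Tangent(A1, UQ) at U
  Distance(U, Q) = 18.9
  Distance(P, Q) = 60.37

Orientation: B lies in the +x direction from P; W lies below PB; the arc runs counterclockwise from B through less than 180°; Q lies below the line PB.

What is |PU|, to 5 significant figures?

44.399

Checks: |WU| = 7.800 ✓; ∠(WU, UQ) = 90.00° ✓; |UQ| = 18.90 ✓; |PQ| = 60.37 ✓.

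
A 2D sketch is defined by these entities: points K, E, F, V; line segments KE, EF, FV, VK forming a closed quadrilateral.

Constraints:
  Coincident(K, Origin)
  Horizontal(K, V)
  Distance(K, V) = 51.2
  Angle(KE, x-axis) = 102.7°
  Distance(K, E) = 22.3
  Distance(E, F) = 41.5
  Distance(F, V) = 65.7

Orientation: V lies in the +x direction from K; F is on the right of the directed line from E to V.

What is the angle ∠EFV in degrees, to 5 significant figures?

63.678°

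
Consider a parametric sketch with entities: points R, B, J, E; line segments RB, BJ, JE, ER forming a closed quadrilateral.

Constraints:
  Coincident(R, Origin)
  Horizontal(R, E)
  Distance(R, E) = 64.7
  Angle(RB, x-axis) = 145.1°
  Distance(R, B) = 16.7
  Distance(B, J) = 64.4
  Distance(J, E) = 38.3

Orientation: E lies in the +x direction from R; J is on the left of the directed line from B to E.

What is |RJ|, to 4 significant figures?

56.97

Checks: |BJ| = 64.40 ✓; |JE| = 38.30 ✓.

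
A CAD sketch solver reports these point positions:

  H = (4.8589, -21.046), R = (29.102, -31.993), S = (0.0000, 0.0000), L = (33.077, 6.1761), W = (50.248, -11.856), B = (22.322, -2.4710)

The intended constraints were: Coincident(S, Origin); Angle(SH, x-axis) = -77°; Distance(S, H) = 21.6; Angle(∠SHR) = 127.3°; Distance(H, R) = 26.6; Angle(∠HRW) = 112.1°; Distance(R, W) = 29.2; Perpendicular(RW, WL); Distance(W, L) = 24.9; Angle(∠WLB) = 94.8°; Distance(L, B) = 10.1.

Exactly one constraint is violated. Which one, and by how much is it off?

Distance(L, B) = 10.1 — off by 3.70.

S = (0.00, 0.00) ✓; SH at -77.00° ✓; |SH| = 21.60 ✓; ∠SHR = 127.3° ✓; |HR| = 26.60 ✓; ∠HRW = 112.1° ✓; |RW| = 29.20 ✓; ∠(RW, WL) = 90.00° ✓; |WL| = 24.90 ✓; ∠WLB = 94.80° ✓; |LB| = 13.80 ✗.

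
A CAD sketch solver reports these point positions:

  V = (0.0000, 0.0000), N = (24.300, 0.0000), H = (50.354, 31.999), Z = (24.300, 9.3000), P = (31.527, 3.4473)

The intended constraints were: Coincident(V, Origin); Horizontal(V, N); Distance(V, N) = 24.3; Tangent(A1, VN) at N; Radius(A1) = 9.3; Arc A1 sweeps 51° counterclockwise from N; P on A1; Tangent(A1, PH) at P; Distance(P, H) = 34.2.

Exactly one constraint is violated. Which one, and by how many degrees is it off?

Tangent(A1, PH) at P — off by 5.60°.

V = (0.00, 0.00) ✓; V.y = 0.00, N.y = 0.00 ✓; |VN| = 24.30 ✓; ∠(ZN, NV) = 90.00° ✓; |ZN| = 9.300 ✓; bearing(Z→P) − bearing(Z→N) = 51.00° ✓; |ZP| = 9.300 ✓; ∠(ZP, PH) = 84.40° ✗; |PH| = 34.20 ✓.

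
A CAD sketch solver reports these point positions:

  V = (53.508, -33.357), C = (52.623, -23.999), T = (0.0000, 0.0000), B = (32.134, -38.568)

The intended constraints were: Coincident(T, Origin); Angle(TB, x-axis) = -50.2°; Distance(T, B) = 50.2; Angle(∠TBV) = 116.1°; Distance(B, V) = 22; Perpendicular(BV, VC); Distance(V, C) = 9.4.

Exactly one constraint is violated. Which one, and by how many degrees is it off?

Perpendicular(BV, VC) — off by 8.30°.

T = (0.00, 0.00) ✓; TB at -50.20° ✓; |TB| = 50.20 ✓; ∠TBV = 116.1° ✓; |BV| = 22.00 ✓; ∠(BV, VC) = 81.70° ✗; |VC| = 9.400 ✓.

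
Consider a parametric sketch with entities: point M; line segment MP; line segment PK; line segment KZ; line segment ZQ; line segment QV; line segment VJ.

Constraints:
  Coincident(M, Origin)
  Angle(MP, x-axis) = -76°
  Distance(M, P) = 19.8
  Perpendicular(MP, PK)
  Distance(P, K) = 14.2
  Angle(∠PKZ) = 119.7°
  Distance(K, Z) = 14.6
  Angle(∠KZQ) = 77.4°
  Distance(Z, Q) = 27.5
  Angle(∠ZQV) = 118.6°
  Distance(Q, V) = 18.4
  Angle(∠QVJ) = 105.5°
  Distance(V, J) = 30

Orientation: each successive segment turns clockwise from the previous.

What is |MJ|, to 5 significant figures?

38.338

M is at the origin; MP runs at -76.0° with length 19.8, so P = (4.7901, -19.212). The perpendicularity gives PK at right angles to MP, so PK runs at -166.00°; with |PK| = 14.2, K = (-8.9881, -22.647). ∠PKZ = 119.7° gives KZ at 133.70° from the x-axis; with |KZ| = 14.6, Z = (-19.075, -12.092). ∠KZQ = 77.4° gives ZQ at 31.100° from the x-axis; with |ZQ| = 27.5, Q = (4.4723, 2.1128). ∠ZQV = 118.6° gives QV at -30.300° from the x-axis; with |QV| = 18.4, V = (20.359, -7.1705). ∠QVJ = 105.5° gives VJ at -104.80° from the x-axis; with |VJ| = 30.0, J = (12.695, -36.175). Then |MJ| = |J − M| = 38.338.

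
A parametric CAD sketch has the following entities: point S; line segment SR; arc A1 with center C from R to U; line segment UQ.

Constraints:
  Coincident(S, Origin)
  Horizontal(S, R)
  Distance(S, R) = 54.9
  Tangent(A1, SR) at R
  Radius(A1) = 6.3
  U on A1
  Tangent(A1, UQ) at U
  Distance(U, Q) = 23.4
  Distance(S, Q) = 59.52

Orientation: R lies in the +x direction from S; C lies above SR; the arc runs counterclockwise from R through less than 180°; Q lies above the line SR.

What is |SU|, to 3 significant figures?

61.3

Checks: |CU| = 6.300 ✓; ∠(CU, UQ) = 90.00° ✓; |UQ| = 23.40 ✓; |SQ| = 59.52 ✓.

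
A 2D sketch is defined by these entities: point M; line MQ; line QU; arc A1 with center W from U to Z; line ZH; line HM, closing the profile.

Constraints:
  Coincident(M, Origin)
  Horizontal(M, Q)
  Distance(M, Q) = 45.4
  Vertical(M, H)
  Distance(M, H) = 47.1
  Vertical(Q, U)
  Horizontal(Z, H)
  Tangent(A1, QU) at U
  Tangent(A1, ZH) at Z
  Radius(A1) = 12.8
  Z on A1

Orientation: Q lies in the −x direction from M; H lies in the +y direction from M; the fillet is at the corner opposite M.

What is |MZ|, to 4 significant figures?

57.28

The virtual corner opposite M is at (-45.40, 47.10). Since A1 is tangent to QU there, WU ⟂ QU and the tangent condition forces WZ to be normal to ZH, with radius 12.8, so the center W sits 12.8 in from both sides at W = (-32.60, 34.30). That places the tangent points at U = (-45.40, 34.30) on QU and Z = (-32.60, 47.10) on ZH. Then |MZ| = |Z − M| = 57.28.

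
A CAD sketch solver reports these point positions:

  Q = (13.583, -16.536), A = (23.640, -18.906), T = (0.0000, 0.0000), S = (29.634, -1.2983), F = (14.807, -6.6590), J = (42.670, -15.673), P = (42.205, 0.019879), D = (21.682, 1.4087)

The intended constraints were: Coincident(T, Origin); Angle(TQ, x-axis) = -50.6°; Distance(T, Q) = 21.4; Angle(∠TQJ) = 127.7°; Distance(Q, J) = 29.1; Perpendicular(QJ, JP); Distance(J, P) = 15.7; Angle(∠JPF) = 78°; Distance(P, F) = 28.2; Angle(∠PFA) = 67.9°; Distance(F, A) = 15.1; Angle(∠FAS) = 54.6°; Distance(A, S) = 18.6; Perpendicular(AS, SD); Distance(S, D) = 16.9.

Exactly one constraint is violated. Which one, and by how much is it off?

Distance(S, D) = 16.9 — off by 8.50.

T = (0.00, 0.00) ✓; TQ at -50.60° ✓; |TQ| = 21.40 ✓; ∠TQJ = 127.7° ✓; |QJ| = 29.10 ✓; ∠(QJ, JP) = 90.00° ✓; |JP| = 15.70 ✓; ∠JPF = 78.00° ✓; |PF| = 28.20 ✓; ∠PFA = 67.90° ✓; |FA| = 15.10 ✓; ∠FAS = 54.60° ✓; |AS| = 18.60 ✓; ∠(AS, SD) = 90.00° ✓; |SD| = 8.400 ✗.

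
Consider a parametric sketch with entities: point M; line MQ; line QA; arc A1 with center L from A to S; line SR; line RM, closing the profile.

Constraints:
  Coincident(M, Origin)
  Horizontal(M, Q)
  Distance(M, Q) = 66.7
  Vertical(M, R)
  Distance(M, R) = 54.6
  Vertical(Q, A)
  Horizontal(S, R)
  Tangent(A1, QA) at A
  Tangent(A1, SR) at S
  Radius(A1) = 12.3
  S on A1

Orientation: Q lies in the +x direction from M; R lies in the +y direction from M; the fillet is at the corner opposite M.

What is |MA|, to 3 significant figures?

79.0

M is at the origin; M and Q share the same y with |MQ| = 66.7 and Q on the +x side, so Q = (66.7, 0.00). M and R share the same x with |MR| = 54.6 and R on the +y side, so R = (0.00, 54.6). The virtual corner opposite M is at (66.7, 54.6). The tangent condition forces LA to be normal to QA and since A1 is tangent to SR there, LS ⟂ SR, with radius 12.3, so the center L sits 12.3 in from both sides at L = (54.4, 42.3). That places the tangent points at A = (66.7, 42.3) on QA and S = (54.4, 54.6) on SR. Then |MA| = |A − M| = 79.0.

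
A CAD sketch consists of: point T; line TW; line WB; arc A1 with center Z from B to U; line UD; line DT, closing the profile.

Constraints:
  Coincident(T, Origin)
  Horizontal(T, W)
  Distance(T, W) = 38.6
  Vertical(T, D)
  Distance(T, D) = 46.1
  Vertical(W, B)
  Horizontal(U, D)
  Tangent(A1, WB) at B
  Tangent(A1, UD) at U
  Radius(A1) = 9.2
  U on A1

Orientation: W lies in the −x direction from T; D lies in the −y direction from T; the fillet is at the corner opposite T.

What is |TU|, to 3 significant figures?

54.7

T is at the origin; T and W share the same y with |TW| = 38.6 and W on the −x side, so W = (-38.6, 0.00). T and D share the same x with |TD| = 46.1 and D on the −y side, so D = (0.00, -46.1). The virtual corner opposite T is at (-38.6, -46.1). Since A1 is tangent to WB there, ZB ⟂ WB and tangency of A1 to UD means the radius ZU is perpendicular to UD, with radius 9.2, so the center Z sits 9.2 in from both sides at Z = (-29.4, -36.9). That places the tangent points at B = (-38.6, -36.9) on WB and U = (-29.4, -46.1) on UD. Then |TU| = |U − T| = 54.7.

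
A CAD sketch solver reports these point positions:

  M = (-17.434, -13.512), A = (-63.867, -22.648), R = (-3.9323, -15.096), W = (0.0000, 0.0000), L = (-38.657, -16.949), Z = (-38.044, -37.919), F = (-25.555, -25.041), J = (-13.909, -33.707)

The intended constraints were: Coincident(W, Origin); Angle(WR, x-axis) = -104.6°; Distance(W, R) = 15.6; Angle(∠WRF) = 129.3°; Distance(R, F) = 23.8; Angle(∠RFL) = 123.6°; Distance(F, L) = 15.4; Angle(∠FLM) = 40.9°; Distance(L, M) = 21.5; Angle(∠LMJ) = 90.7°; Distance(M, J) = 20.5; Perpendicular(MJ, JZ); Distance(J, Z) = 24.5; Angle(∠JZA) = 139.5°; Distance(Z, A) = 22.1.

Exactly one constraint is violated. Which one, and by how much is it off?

Distance(Z, A) = 22.1 — off by 7.90.

W = (0.00, 0.00) ✓; WR at -104.6° ✓; |WR| = 15.60 ✓; ∠WRF = 129.3° ✓; |RF| = 23.80 ✓; ∠RFL = 123.6° ✓; |FL| = 15.40 ✓; ∠FLM = 40.90° ✓; |LM| = 21.50 ✓; ∠LMJ = 90.70° ✓; |MJ| = 20.50 ✓; ∠(MJ, JZ) = 90.00° ✓; |JZ| = 24.50 ✓; ∠JZA = 139.5° ✓; |ZA| = 30.00 ✗.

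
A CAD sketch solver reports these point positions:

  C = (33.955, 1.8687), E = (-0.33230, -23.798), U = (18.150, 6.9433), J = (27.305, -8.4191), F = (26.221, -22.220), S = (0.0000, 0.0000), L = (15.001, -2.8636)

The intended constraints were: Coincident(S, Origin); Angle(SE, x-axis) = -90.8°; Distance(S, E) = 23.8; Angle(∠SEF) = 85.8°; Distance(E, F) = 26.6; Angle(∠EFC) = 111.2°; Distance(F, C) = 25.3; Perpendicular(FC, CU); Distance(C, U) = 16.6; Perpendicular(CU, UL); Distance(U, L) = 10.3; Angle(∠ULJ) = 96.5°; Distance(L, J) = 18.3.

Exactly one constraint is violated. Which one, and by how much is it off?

Distance(L, J) = 18.3 — off by 4.80.

S = (0.00, 0.00) ✓; SE at -90.80° ✓; |SE| = 23.80 ✓; ∠SEF = 85.80° ✓; |EF| = 26.60 ✓; ∠EFC = 111.2° ✓; |FC| = 25.30 ✓; ∠(FC, CU) = 90.00° ✓; |CU| = 16.60 ✓; ∠(CU, UL) = 90.00° ✓; |UL| = 10.30 ✓; ∠ULJ = 96.50° ✓; |LJ| = 13.50 ✗.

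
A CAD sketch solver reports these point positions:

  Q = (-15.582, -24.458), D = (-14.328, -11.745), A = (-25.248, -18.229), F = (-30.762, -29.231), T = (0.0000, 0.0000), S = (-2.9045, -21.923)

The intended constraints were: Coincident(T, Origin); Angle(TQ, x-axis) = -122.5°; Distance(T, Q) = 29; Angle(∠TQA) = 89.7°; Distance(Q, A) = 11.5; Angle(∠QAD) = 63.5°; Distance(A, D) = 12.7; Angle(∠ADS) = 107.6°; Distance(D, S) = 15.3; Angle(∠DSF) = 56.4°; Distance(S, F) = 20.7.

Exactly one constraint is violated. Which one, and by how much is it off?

Distance(S, F) = 20.7 — off by 8.10.

T = (0.00, 0.00) ✓; TQ at -122.5° ✓; |TQ| = 29.00 ✓; ∠TQA = 89.70° ✓; |QA| = 11.50 ✓; ∠QAD = 63.50° ✓; |AD| = 12.70 ✓; ∠ADS = 107.6° ✓; |DS| = 15.30 ✓; ∠DSF = 56.40° ✓; |SF| = 28.80 ✗.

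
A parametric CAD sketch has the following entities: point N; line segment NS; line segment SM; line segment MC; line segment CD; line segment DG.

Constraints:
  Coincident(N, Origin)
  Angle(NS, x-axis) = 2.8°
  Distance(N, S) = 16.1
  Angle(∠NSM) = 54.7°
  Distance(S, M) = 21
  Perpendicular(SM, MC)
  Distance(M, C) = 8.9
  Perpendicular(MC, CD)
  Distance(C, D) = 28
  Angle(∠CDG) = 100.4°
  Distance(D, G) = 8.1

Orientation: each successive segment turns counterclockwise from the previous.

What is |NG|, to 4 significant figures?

21.56

N is at the origin; NS runs at 2.8° with length 16.1, so S = (16.08, 0.7865). ∠NSM = 54.7° gives SM at 128.1° from the x-axis; with |SM| = 21.0, M = (3.123, 17.31). SM ⟂ MC, so MC runs at -141.9°; with |MC| = 8.9, C = (-3.881, 11.82). MC ⟂ CD, so CD runs at -51.90°; with |CD| = 28.0, D = (13.40, -10.21). ∠CDG = 100.4° gives DG at 27.70° from the x-axis; with |DG| = 8.1, G = (20.57, -6.448). Then |NG| = |G − N| = 21.56.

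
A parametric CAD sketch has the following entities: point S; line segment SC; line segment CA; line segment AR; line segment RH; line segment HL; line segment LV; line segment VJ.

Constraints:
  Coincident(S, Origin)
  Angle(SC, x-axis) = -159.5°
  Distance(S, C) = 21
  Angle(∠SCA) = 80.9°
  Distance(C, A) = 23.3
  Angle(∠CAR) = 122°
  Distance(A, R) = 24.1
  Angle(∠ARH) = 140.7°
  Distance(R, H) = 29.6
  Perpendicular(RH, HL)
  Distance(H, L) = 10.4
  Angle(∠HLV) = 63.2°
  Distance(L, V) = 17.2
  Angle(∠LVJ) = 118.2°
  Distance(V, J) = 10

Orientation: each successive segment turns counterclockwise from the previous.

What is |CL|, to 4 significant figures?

53.23

∠ARH = 140.7° gives RH at 36.90° from the x-axis; with |RH| = 29.6, H = (39.59, -10.85). RH ⟂ HL, so HL runs at 126.9°; with |HL| = 10.4, L = (33.34, -2.534). Then |CL| = |L − C| = 53.23.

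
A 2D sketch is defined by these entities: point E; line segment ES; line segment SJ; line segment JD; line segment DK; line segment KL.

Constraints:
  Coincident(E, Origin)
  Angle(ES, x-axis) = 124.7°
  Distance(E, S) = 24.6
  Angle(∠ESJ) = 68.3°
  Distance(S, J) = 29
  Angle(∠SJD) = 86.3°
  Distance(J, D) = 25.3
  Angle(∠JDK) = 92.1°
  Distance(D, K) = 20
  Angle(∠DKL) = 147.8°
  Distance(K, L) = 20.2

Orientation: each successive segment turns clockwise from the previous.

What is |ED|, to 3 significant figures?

18.4

∠ESJ = 68.3° gives SJ at 13.0° from the x-axis; with |SJ| = 29.0, J = (14.3, 26.7). ∠SJD = 86.3° gives JD at -80.7° from the x-axis; with |JD| = 25.3, D = (18.3, 1.78). Then |ED| = |D − E| = 18.4.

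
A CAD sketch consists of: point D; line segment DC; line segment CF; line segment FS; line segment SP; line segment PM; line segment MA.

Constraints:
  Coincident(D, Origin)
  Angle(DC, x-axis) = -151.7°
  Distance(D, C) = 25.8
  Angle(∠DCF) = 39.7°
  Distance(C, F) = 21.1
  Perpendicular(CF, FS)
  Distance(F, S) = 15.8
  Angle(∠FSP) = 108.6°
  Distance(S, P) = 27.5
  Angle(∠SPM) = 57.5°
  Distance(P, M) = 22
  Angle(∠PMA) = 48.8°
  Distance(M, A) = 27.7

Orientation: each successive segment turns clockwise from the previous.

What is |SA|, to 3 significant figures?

11.3

D is at the origin; DC runs at -151.7° with length 25.8, so C = (-22.7, -12.2). ∠DCF = 39.7° gives CF at 68.0° from the x-axis; with |CF| = 21.1, F = (-14.8, 7.33). CF ⟂ FS, so FS runs at -22.0°; with |FS| = 15.8, S = (-0.163, 1.41). ∠FSP = 108.6° gives SP at -93.4° from the x-axis; with |SP| = 27.5, P = (-1.79, -26.0). ∠SPM = 57.5° gives PM at 144° from the x-axis; with |PM| = 22.0, M = (-19.6, -13.1). ∠PMA = 48.8° gives MA at 12.9° from the x-axis; with |MA| = 27.7, A = (7.39, -6.95). Then |SA| = |A − S| = 11.3.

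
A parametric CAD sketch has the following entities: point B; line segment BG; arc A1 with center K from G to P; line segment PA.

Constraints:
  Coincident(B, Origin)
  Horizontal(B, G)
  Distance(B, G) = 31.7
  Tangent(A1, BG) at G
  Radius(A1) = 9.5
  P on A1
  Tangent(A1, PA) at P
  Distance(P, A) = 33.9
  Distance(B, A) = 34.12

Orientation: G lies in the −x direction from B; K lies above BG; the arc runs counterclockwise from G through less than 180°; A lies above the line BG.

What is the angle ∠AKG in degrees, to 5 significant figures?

133.17°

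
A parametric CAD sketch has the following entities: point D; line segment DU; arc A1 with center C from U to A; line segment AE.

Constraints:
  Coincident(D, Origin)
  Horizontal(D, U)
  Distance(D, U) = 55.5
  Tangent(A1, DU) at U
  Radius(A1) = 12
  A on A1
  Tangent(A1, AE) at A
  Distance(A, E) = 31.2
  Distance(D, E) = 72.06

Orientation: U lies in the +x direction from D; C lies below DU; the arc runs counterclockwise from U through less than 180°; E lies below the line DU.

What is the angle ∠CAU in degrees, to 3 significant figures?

34.1°

Checks: ∠(CU, UD) = 90.00° ✓; |CU| = 12.00 ✓; |CA| = 12.00 ✓; ∠(CA, AE) = 90.00° ✓; |AE| = 31.20 ✓; |DE| = 72.06 ✓.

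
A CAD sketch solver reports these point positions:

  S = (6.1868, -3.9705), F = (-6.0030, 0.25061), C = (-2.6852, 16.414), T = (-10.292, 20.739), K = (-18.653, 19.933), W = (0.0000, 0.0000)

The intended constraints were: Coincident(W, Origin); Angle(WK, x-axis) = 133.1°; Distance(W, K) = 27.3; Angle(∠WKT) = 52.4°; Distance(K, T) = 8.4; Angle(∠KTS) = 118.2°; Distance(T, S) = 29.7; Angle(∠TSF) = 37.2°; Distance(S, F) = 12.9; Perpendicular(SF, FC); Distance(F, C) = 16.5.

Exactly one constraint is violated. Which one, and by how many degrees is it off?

Perpendicular(SF, FC) — off by 7.50°.

W = (0.00, 0.00) ✓; WK at 133.1° ✓; |WK| = 27.30 ✓; ∠WKT = 52.41° ✓; |KT| = 8.400 ✓; ∠KTS = 118.2° ✓; |TS| = 29.70 ✓; ∠TSF = 37.20° ✓; |SF| = 12.90 ✓; ∠(SF, FC) = 82.50° ✗; |FC| = 16.50 ✓.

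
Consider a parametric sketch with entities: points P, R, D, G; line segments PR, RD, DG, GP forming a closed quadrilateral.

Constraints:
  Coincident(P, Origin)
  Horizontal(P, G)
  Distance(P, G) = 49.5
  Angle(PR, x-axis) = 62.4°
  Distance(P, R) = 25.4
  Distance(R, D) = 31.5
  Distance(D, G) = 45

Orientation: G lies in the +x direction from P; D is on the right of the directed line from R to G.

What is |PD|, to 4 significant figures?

9.846

P is at the origin; P and G share the same y with |PG| = 49.5 and G in +x, so G = (49.5, 0). PR runs at 62.4° with |PR| = 25.4, so R = (11.77, 22.51). D is determined by |RD| = 31.5 and |DG| = 45.0 together: it lies at the intersection of circle(R, 31.5) and circle(G, 45.0). With |RG| = 43.94, the foot of the radical line on RG is 10.22 from R and the perpendicular offset is √(31.5² − 10.22²) = 29.80. Taking the right-of-RG solution: D = (5.275, -8.314).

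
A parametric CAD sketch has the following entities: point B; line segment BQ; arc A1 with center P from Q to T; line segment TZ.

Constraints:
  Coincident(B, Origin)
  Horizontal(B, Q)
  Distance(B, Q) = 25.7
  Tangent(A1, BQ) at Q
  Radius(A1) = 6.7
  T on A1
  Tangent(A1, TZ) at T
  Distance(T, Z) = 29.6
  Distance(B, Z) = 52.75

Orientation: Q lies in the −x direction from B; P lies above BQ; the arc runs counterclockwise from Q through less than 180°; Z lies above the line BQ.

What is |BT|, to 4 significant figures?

23.76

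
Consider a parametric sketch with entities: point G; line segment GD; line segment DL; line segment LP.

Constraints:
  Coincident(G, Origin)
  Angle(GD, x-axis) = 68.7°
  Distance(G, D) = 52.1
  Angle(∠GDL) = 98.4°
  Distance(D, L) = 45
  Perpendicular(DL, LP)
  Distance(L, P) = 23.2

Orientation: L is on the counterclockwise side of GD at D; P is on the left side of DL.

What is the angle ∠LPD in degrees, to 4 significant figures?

62.73°

∠GDL = 98.4°, so DL runs at 68.7° + (180° − 98.4°) = 150.3° from the x-axis; with |DL| = 45.0, L = D + 45.0·(cos 150.3°, sin 150.3°) = (-20.16, 70.84). DL is perpendicular to LP; with |LP| = 23.2 on the left of DL, P = L + 23.2·(-0.4955, -0.8686) = (-31.66, 50.68). Then cos ∠LPD = PL·PD / (|PL||PD|), giving 62.73°.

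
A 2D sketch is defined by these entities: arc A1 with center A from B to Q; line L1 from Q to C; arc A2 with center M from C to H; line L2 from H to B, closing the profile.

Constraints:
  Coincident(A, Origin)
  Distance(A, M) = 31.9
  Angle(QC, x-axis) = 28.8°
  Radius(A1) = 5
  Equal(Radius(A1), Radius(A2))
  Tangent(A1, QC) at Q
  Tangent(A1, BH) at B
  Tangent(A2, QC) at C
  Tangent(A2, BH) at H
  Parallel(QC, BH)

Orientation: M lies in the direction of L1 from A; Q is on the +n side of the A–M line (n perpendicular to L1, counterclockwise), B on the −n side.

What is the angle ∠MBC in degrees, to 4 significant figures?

8.497°

Tangency of A1 to both parallel lines with radius 5.0 puts Q and B at A ± 5.0·n: Q = (-2.409, 4.382), B = (2.409, -4.382). Equal radii place C and H the same way about M: C = M + 5.0·n = (25.55, 19.75), H = M − 5.0·n = (30.36, 10.99). Then cos ∠MBC = BM·BC / (|BM||BC|), giving 8.497°.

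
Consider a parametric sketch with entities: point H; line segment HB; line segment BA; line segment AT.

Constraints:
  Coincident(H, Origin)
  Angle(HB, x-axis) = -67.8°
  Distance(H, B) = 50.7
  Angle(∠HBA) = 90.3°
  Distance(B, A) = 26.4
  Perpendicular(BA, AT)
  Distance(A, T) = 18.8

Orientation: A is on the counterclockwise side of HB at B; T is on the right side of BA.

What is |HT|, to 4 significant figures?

74.44

∠HBA = 90.3°, so BA runs at -67.8° + (180° − 90.3°) = 21.90° from the x-axis; with |BA| = 26.4, A = B + 26.4·(cos 21.90°, sin 21.90°) = (43.65, -37.09). The perpendicularity gives AT at right angles to BA; with |AT| = 18.8 on the right of BA, T = A + 18.8·(0.3730, -0.9278) = (50.66, -54.54). Then |HT| = |T − H| = 74.44.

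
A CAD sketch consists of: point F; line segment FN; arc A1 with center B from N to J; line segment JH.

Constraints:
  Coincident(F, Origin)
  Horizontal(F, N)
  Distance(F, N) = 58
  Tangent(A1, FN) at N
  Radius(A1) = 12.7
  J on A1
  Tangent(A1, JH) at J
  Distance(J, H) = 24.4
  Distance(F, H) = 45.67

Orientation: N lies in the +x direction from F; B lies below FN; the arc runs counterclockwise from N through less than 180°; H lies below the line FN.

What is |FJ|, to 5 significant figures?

47.204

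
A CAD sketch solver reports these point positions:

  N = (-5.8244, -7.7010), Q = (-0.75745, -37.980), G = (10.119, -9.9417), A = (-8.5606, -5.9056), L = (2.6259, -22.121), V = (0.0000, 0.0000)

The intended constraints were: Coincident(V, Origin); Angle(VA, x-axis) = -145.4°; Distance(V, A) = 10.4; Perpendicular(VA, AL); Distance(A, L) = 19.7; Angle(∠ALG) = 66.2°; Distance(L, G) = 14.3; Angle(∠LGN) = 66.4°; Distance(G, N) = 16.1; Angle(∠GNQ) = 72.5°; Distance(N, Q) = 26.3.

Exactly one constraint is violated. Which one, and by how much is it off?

Distance(N, Q) = 26.3 — off by 4.40.

V = (0.00, 0.00) ✓; VA at -145.4° ✓; |VA| = 10.40 ✓; ∠(VA, AL) = 90.00° ✓; |AL| = 19.70 ✓; ∠ALG = 66.20° ✓; |LG| = 14.30 ✓; ∠LGN = 66.40° ✓; |GN| = 16.10 ✓; ∠GNQ = 72.50° ✓; |NQ| = 30.70 ✗.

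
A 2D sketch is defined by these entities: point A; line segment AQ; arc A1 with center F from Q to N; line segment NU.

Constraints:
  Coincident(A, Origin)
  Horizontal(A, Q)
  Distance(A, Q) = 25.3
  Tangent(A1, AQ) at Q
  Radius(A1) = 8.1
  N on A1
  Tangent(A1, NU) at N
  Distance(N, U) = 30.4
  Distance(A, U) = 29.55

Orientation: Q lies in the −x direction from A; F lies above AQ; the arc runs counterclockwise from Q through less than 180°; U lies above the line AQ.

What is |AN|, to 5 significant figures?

18.835

A is at the origin; A and Q share the same y with |AQ| = 25.3 and Q on the −x side, so Q = (-25.300, 0.0000). The tangent condition forces FQ to be normal to AQ, so F = Q + (0, 8.1) = (-25.300, 8.1000). Since FN ⟂ NU (tangency), |FU| = √(8.1² + 30.4²) = 31.461 regardless of where N sits on A1. So U lies on both circle(A, 29.55) and circle(F, 31.461); the above-AQ intersection is U = (-2.2087, 29.467). N is the foot of the tangent from U: N = (-18.453, 3.7716).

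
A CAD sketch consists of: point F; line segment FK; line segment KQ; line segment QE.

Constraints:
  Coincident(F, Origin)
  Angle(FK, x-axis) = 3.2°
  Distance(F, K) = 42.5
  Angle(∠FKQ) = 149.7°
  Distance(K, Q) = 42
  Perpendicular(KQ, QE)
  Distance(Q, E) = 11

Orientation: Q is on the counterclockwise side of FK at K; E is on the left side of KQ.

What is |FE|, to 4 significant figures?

79.38

F is at the origin; FK runs at 3.2° with length 42.5, so K = 42.5·(cos 3.2°, sin 3.2°) = (42.43, 2.372). ∠FKQ = 149.7°, so KQ runs at 3.2° + (180° − 149.7°) = 33.50° from the x-axis; with |KQ| = 42.0, Q = K + 42.0·(cos 33.50°, sin 33.50°) = (77.46, 25.55). KQ is perpendicular to QE; with |QE| = 11.0 on the left of KQ, E = Q + 11.0·(-0.5519, 0.8339) = (71.39, 34.73). Then |FE| = |E − F| = 79.38.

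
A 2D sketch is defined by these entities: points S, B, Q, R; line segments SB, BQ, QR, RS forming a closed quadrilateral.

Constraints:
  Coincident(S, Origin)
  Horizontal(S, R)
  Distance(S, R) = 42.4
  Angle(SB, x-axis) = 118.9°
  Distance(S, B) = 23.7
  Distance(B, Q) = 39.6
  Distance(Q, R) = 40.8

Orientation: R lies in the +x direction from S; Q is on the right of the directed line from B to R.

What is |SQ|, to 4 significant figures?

16.12

Checks: |BQ| = 39.60 ✓; |QR| = 40.80 ✓.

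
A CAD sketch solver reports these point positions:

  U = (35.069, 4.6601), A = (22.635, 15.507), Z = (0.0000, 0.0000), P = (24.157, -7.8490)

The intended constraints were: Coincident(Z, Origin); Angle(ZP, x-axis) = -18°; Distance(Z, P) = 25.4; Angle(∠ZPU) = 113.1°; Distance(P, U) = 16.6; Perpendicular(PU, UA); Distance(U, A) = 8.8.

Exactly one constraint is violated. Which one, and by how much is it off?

Distance(U, A) = 8.8 — off by 7.70.

Z = (0.00, 0.00) ✓; ZP at -18.00° ✓; |ZP| = 25.40 ✓; ∠ZPU = 113.1° ✓; |PU| = 16.60 ✓; ∠(PU, UA) = 90.00° ✓; |UA| = 16.50 ✗.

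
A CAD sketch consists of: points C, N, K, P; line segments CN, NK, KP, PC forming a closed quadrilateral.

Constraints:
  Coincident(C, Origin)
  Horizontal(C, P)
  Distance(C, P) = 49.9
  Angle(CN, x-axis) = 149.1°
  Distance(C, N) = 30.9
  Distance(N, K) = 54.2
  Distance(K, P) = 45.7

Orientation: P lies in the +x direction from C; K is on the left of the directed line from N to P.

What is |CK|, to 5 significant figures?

43.886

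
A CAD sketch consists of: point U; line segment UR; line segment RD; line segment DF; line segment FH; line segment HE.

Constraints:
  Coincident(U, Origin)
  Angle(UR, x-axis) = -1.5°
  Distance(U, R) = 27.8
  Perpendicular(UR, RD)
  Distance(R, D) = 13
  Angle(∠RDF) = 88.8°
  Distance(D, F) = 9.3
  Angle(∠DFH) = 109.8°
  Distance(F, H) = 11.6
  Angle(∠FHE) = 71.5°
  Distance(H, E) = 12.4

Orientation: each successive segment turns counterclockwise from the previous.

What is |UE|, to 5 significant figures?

27.261

U is at the origin; UR runs at -1.5° with length 27.8, so R = (27.790, -0.72772). The perpendicularity gives RD at right angles to UR, so RD runs at 88.500°; with |RD| = 13.0, D = (28.131, 12.268). ∠RDF = 88.8° gives DF at 179.70° from the x-axis; with |DF| = 9.3, F = (18.831, 12.317). ∠DFH = 109.8° gives FH at -110.10° from the x-axis; with |FH| = 11.6, H = (14.844, 1.4230). ∠FHE = 71.5° gives HE at -1.6000° from the x-axis; with |HE| = 12.4, E = (27.240, 1.0768). Then |UE| = |E − U| = 27.261.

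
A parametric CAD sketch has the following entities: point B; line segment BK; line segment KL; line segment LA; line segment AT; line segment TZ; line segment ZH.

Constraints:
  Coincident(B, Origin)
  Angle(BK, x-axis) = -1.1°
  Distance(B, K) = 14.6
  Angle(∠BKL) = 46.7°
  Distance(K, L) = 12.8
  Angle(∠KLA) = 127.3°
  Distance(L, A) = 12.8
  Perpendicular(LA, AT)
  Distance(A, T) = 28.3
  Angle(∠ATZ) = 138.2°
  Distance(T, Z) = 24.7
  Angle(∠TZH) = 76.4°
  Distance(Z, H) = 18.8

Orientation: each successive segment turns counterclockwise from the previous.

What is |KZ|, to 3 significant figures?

36.8

B is at the origin; BK runs at -1.1° with length 14.6, so K = (14.6, -0.280). ∠BKL = 46.7° gives KL at 132° from the x-axis; with |KL| = 12.8, L = (6.00, 9.20). ∠KLA = 127.3° gives LA at -175° from the x-axis; with |LA| = 12.8, A = (-6.75, 8.11). LA is perpendicular to AT, so AT runs at -85.1°; with |AT| = 28.3, T = (-4.34, -20.1). ∠ATZ = 138.2° gives TZ at -43.3° from the x-axis; with |TZ| = 24.7, Z = (13.6, -37.0). Then |KZ| = |Z − K| = 36.8.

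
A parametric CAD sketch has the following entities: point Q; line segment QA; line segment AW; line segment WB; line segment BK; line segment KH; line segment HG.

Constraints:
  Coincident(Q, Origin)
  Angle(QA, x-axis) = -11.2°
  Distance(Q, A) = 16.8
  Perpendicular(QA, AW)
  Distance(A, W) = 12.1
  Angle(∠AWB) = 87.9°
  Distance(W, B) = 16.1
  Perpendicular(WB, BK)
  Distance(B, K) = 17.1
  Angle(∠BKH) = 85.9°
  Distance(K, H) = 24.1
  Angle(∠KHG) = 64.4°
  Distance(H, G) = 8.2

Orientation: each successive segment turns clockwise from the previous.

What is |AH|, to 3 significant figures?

9.00

Q is at the origin; QA runs at -11.2° with length 16.8, so A = (16.5, -3.26). QA is perpendicular to AW, so AW runs at -101°; with |AW| = 12.1, W = (14.1, -15.1). ∠AWB = 87.9° gives WB at 167° from the x-axis; with |WB| = 16.1, B = (-1.54, -11.4). WB is perpendicular to BK, so BK runs at 76.7°; with |BK| = 17.1, K = (2.40, 5.21). ∠BKH = 85.9° gives KH at -17.4° from the x-axis; with |KH| = 24.1, H = (25.4, -1.99). Then |AH| = |H − A| = 9.00.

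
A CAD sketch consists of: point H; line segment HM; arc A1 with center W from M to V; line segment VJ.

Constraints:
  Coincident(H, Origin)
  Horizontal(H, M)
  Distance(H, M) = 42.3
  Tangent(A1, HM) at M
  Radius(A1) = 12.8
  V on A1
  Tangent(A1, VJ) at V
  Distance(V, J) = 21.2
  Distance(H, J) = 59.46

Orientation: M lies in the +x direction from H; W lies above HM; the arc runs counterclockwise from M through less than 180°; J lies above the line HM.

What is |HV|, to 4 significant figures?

56.96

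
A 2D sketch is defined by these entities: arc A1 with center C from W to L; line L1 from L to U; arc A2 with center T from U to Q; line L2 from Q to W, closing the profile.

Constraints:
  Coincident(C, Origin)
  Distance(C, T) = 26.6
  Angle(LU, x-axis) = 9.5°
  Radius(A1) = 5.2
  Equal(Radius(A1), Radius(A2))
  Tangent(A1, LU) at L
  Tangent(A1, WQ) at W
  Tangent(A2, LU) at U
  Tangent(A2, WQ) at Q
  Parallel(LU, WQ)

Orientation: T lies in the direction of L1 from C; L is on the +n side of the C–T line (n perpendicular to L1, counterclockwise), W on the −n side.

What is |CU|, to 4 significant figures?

27.10

The slot axis is L1's direction at 9.5°, so u = (cos 9.5°, sin 9.5°) = (0.9863, 0.1650) and n = (−sin 9.5°, cos 9.5°) = (-0.1650, 0.9863). C is at the origin and T lies 26.6 along u from C, so T = 26.6·u = (26.24, 4.390). Tangency of A1 to both parallel lines with radius 5.2 puts L and W at C ± 5.2·n: L = (-0.8582, 5.129), W = (0.8582, -5.129). Equal radii place U and Q the same way about T: U = T + 5.2·n = (25.38, 9.519), Q = T − 5.2·n = (27.09, -0.7384). Then |CU| = |U − C| = 27.10.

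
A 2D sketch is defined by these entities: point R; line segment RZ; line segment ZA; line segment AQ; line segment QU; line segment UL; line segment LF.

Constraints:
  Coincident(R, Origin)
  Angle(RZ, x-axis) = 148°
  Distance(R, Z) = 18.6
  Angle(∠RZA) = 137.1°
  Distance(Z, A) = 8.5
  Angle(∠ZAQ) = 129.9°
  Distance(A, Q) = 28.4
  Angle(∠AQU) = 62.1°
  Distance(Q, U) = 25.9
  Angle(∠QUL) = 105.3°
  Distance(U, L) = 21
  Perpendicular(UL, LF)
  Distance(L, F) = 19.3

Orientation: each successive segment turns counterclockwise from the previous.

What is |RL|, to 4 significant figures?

6.792

∠AQU = 62.1° gives QU at -1.100° from the x-axis; with |QU| = 25.9, U = (-11.99, -17.09). ∠QUL = 105.3° gives UL at 73.60° from the x-axis; with |UL| = 21.0, L = (-6.065, 3.058). Then |RL| = |L − R| = 6.792.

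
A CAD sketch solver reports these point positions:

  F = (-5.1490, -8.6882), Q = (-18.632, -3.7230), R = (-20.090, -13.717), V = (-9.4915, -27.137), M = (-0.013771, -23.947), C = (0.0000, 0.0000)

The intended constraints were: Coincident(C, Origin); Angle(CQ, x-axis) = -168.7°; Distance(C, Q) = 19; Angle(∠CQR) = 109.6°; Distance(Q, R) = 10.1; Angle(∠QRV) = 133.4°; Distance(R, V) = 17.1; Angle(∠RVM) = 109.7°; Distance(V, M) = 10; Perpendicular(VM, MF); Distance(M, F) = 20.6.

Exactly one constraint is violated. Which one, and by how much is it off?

Distance(M, F) = 20.6 — off by 4.50.

C = (0.00, 0.00) ✓; CQ at -168.7° ✓; |CQ| = 19.00 ✓; ∠CQR = 109.6° ✓; |QR| = 10.10 ✓; ∠QRV = 133.4° ✓; |RV| = 17.10 ✓; ∠RVM = 109.7° ✓; |VM| = 10.00 ✓; ∠(VM, MF) = 90.00° ✓; |MF| = 16.10 ✗.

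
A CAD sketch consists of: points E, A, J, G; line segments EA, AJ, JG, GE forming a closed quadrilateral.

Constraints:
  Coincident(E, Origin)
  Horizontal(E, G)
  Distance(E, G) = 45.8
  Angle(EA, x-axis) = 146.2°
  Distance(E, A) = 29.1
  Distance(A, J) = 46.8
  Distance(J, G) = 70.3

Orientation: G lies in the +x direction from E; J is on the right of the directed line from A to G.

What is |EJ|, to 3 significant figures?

35.0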